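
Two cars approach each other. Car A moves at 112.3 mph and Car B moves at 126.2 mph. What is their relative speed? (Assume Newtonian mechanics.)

v_rel = v_A + v_B = 112.3 + 126.2 = 238.5 mph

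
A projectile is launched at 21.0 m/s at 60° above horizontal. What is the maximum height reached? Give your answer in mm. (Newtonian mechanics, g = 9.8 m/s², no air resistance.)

H = v₀² × sin²(θ) / (2g) = 21.0² × sin(60°)² / (2 × 9.8) = 441.0 × 0.75 / 19.6 = 16.875 m
H = 16.875 m / 0.001 = 16880 mm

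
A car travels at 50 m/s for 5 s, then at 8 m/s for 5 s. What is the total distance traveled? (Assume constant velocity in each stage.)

d₁ = v₁t₁ = 50 × 5 = 250 m
d₂ = v₂t₂ = 8 × 5 = 40 m
d_total = 250 + 40 = 290 m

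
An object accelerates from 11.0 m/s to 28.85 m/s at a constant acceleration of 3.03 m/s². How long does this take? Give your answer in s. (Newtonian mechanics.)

t = (v - v₀) / a = (28.85 - 11.0) / 3.03 = 5.891 s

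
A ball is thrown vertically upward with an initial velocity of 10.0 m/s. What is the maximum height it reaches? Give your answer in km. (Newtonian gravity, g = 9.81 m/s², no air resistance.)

h_max = v₀² / (2g) = 10.0² / (2 × 9.81) = 100.0 / 19.62 = 5.09684 m
h_max = 5.09684 m / 1000.0 = 0.005097 km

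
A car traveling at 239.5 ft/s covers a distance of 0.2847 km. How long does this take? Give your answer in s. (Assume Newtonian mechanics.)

d = 0.2847 km × 1000.0 = 284.7 m
v = 239.5 ft/s × 0.3048 = 72.9996 m/s
t = d / v = 284.7 / 72.9996 = 3.9 s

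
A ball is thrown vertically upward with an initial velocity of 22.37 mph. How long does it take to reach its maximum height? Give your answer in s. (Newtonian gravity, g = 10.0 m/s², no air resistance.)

v₀ = 22.37 mph × 0.44704 = 10.0003 m/s
t_up = v₀ / g = 10.0003 / 10.0 = 1.0 s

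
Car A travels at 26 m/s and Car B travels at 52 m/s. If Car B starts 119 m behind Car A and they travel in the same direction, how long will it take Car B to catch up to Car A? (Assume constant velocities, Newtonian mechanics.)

Relative speed: v_rel = 52 - 26 = 26 m/s
Time to catch: t = d₀/v_rel = 119/26 = 4.58 s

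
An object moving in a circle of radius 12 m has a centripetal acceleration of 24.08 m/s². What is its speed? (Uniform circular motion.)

v = √(a_c × r) = √(24.08 × 12) = 17.0 m/s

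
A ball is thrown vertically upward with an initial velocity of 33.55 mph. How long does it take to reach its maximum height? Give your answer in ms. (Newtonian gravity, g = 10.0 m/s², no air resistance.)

v₀ = 33.55 mph × 0.44704 = 14.9982 m/s
t_up = v₀ / g = 14.9982 / 10.0 = 1.49982 s
t_up = 1.49982 s / 0.001 = 1500 ms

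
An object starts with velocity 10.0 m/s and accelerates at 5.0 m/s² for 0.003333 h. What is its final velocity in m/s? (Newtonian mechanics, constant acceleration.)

t = 0.003333 h × 3600.0 = 11.9988 s
v = v₀ + a × t = 10.0 + 5.0 × 11.9988 = 69.99 m/s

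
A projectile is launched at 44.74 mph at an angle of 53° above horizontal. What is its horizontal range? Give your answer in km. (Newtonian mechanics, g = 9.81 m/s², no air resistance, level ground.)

v₀ = 44.74 mph × 0.44704 = 20.0006 m/s
R = v₀² × sin(2θ) / g = 20.0006² × sin(2 × 53°) / 9.81 = 400.024 × 0.961262 / 9.81 = 39.1975 m
R = 39.1975 m / 1000.0 = 0.0392 km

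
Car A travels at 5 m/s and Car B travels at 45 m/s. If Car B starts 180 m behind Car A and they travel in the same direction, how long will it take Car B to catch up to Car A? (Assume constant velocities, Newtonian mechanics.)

Relative speed: v_rel = 45 - 5 = 40 m/s
Time to catch: t = d₀/v_rel = 180/40 = 4.5 s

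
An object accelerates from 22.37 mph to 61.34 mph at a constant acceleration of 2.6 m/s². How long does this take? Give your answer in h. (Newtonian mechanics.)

v₀ = 22.37 mph × 0.44704 = 10.0003 m/s
v = 61.34 mph × 0.44704 = 27.4214 m/s
t = (v - v₀) / a = (27.4214 - 10.0003) / 2.6 = 6.70042 s
t = 6.70042 s / 3600.0 = 0.001861 h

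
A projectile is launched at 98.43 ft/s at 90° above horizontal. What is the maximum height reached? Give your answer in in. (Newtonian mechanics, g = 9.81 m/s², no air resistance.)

v₀ = 98.43 ft/s × 0.3048 = 30.0015 m/s
H = v₀² × sin²(θ) / (2g) = 30.0015² × sin(90°)² / (2 × 9.81) = 900.09 × 1.0 / 19.62 = 45.8761 m
H = 45.8761 m / 0.0254 = 1806 in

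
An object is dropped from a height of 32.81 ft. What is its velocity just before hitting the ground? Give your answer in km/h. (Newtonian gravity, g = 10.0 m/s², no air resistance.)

h = 32.81 ft × 0.3048 = 10.0005 m
v = √(2gh) = √(2 × 10.0 × 10.0005) = 14.1425 m/s
v = 14.1425 m/s / 0.2777777777777778 = 50.91 km/h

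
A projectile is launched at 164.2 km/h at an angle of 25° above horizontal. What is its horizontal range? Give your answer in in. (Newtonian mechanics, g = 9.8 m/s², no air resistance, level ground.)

v₀ = 164.2 km/h × 0.2777777777777778 = 45.6111 m/s
R = v₀² × sin(2θ) / g = 45.6111² × sin(2 × 25°) / 9.8 = 2080.37 × 0.766044 / 9.8 = 162.618 m
R = 162.618 m / 0.0254 = 6402 in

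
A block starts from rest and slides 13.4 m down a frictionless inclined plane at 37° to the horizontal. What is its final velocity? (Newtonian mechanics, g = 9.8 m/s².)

a = g sin(θ) = 9.8 × sin(37°) = 5.8978 m/s²
v = √(2ad) = √(2 × 5.8978 × 13.4) = 12.57 m/s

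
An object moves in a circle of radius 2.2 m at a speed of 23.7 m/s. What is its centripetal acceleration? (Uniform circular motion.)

a_c = v²/r = 23.7²/2.2 = 561.69/2.2 = 255.31 m/s²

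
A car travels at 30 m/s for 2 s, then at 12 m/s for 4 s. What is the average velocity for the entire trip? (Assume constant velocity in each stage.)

d₁ = v₁t₁ = 30 × 2 = 60 m
d₂ = v₂t₂ = 12 × 4 = 48 m
d_total = 108 m, t_total = 6 s
v_avg = d_total/t_total = 108/6 = 18.0 m/s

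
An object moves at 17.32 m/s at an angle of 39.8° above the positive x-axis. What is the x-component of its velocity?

vₓ = v cos(θ) = 17.32 × cos(39.8°) = 13.31 m/s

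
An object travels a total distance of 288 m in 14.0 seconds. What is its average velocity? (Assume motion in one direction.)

v_avg = Δd / Δt = 288 / 14.0 = 20.57 m/s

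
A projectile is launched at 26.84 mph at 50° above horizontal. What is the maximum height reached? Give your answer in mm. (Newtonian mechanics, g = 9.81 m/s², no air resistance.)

v₀ = 26.84 mph × 0.44704 = 11.9986 m/s
H = v₀² × sin²(θ) / (2g) = 11.9986² × sin(50°)² / (2 × 9.81) = 143.966 × 0.586824 / 19.62 = 4.30595 m
H = 4.30595 m / 0.001 = 4306 mm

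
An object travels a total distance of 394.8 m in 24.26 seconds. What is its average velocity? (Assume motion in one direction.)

v_avg = Δd / Δt = 394.8 / 24.26 = 16.27 m/s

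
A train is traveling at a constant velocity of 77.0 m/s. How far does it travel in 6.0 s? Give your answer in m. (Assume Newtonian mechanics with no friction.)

d = v × t = 77.0 × 6.0 = 462.0 m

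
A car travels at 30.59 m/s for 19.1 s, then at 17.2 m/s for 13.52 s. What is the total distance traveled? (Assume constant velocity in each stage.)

d₁ = v₁t₁ = 30.59 × 19.1 = 584.269 m
d₂ = v₂t₂ = 17.2 × 13.52 = 232.544 m
d_total = 584.269 + 232.544 = 816.81 m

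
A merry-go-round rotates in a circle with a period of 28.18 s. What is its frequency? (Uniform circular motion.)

f = 1/T = 1/28.18 = 0.0355 Hz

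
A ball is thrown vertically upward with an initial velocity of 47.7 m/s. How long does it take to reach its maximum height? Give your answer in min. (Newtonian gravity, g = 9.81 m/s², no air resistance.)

t_up = v₀ / g = 47.7 / 9.81 = 4.86239 s
t_up = 4.86239 s / 60.0 = 0.08104 min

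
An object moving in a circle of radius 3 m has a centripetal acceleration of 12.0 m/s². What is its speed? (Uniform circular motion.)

v = √(a_c × r) = √(12.0 × 3) = 6.0 m/s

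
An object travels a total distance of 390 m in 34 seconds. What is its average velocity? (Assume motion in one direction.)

v_avg = Δd / Δt = 390 / 34 = 11.47 m/s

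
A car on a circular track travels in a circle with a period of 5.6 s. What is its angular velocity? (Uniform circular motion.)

ω = 2π/T = 2π/5.6 = 1.122 rad/s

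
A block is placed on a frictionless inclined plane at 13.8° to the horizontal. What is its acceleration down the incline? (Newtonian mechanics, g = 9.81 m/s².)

a = g sin(θ) = 9.81 × sin(13.8°) = 9.81 × 0.2385 = 2.34 m/s²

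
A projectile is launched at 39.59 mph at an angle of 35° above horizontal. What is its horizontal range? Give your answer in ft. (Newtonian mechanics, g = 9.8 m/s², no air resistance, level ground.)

v₀ = 39.59 mph × 0.44704 = 17.6983 m/s
R = v₀² × sin(2θ) / g = 17.6983² × sin(2 × 35°) / 9.8 = 313.23 × 0.939693 / 9.8 = 30.0347 m
R = 30.0347 m / 0.3048 = 98.54 ft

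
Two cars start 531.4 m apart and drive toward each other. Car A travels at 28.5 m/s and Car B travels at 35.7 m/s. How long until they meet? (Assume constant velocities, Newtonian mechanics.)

Combined speed: v_combined = 28.5 + 35.7 = 64.2 m/s
Time to meet: t = d/v_combined = 531.4/64.2 = 8.28 s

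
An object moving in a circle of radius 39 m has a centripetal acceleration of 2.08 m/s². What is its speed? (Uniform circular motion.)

v = √(a_c × r) = √(2.08 × 39) = 9.01 m/s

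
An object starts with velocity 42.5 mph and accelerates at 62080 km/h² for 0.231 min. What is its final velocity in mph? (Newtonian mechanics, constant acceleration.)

v₀ = 42.5 mph × 0.44704 = 18.9992 m/s
a = 62080 km/h² × 7.716049382716049e-05 = 4.79012 m/s²
t = 0.231 min × 60.0 = 13.86 s
v = v₀ + a × t = 18.9992 + 4.79012 × 13.86 = 85.3903 m/s
v = 85.3903 m/s / 0.44704 = 191.0 mph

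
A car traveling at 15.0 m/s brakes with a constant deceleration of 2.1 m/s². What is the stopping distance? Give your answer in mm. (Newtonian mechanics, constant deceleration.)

d = v₀² / (2a) = 15.0² / (2 × 2.1) = 225.0 / 4.2 = 53.5714 m
d = 53.5714 m / 0.001 = 53570 mm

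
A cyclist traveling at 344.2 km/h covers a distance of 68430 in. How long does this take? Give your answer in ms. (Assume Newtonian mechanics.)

d = 68430 in × 0.0254 = 1738.12 m
v = 344.2 km/h × 0.2777777777777778 = 95.6111 m/s
t = d / v = 1738.12 / 95.6111 = 18.1791 s
t = 18.1791 s / 0.001 = 18180 ms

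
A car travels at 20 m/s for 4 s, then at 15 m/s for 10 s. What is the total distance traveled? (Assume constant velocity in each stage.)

d₁ = v₁t₁ = 20 × 4 = 80 m
d₂ = v₂t₂ = 15 × 10 = 150 m
d_total = 80 + 150 = 230 m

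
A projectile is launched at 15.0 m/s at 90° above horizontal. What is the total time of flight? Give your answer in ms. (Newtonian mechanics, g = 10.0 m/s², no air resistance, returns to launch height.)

T = 2 × v₀ × sin(θ) / g = 2 × 15.0 × sin(90°) / 10.0 = 2 × 15.0 × 1.0 / 10.0 = 3.0 s
T = 3.0 s / 0.001 = 3000 ms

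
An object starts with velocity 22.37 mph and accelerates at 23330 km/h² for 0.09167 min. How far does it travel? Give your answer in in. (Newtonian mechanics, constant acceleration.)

v₀ = 22.37 mph × 0.44704 = 10.0003 m/s
a = 23330 km/h² × 7.716049382716049e-05 = 1.80015 m/s²
t = 0.09167 min × 60.0 = 5.5002 s
d = v₀ × t + ½ × a × t² = 10.0003 × 5.5002 + 0.5 × 1.80015 × 5.5002² = 82.2329 m
d = 82.2329 m / 0.0254 = 3238 in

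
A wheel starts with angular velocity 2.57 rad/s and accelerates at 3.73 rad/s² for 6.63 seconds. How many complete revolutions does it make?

θ = ω₀t + ½αt² = 2.57×6.63 + ½×3.73×6.63² = 99.0187185 rad
Total revolutions = θ/(2π) = 99.0187185/(2π) = 15.76
Complete revolutions = ⌊15.76⌋ = 15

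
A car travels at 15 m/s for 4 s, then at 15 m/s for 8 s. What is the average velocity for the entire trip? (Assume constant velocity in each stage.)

d₁ = v₁t₁ = 15 × 4 = 60 m
d₂ = v₂t₂ = 15 × 8 = 120 m
d_total = 180 m, t_total = 12 s
v_avg = d_total/t_total = 180/12 = 15.0 m/s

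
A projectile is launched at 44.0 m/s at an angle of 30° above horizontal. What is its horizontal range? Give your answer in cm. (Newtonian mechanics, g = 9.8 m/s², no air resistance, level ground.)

R = v₀² × sin(2θ) / g = 44.0² × sin(2 × 30°) / 9.8 = 1936.0 × 0.866025 / 9.8 = 171.084 m
R = 171.084 m / 0.01 = 17110 cm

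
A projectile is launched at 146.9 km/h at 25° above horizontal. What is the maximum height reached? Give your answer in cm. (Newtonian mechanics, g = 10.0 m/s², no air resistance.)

v₀ = 146.9 km/h × 0.2777777777777778 = 40.8056 m/s
H = v₀² × sin²(θ) / (2g) = 40.8056² × sin(25°)² / (2 × 10.0) = 1665.1 × 0.178606 / 20.0 = 14.8698 m
H = 14.8698 m / 0.01 = 1487 cm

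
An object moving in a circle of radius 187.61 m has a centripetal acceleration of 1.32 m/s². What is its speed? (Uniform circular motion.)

v = √(a_c × r) = √(1.32 × 187.61) = 15.74 m/s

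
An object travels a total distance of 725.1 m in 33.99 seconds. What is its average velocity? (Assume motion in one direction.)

v_avg = Δd / Δt = 725.1 / 33.99 = 21.33 m/s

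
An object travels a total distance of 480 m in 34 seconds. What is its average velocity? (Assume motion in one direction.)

v_avg = Δd / Δt = 480 / 34 = 14.12 m/s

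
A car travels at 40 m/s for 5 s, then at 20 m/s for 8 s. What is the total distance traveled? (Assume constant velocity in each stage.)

d₁ = v₁t₁ = 40 × 5 = 200 m
d₂ = v₂t₂ = 20 × 8 = 160 m
d_total = 200 + 160 = 360 m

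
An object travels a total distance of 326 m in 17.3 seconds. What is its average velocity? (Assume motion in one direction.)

v_avg = Δd / Δt = 326 / 17.3 = 18.84 m/s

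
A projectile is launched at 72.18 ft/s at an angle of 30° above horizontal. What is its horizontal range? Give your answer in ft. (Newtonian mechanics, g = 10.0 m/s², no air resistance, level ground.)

v₀ = 72.18 ft/s × 0.3048 = 22.0005 m/s
R = v₀² × sin(2θ) / g = 22.0005² × sin(2 × 30°) / 10.0 = 484.022 × 0.866025 / 10.0 = 41.9175 m
R = 41.9175 m / 0.3048 = 137.5 ft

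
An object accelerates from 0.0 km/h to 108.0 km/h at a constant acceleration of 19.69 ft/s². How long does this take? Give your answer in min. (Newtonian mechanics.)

v₀ = 0.0 km/h × 0.2777777777777778 = 0.0 m/s
v = 108.0 km/h × 0.2777777777777778 = 30.0 m/s
a = 19.69 ft/s² × 0.3048 = 6.00151 m/s²
t = (v - v₀) / a = (30.0 - 0.0) / 6.00151 = 4.99874 s
t = 4.99874 s / 60.0 = 0.08331 min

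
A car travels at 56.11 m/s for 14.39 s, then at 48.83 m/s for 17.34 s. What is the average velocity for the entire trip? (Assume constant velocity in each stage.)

d₁ = v₁t₁ = 56.11 × 14.39 = 807.4229 m
d₂ = v₂t₂ = 48.83 × 17.34 = 846.7122 m
d_total = 1654.1351 m, t_total = 31.73 s
v_avg = d_total/t_total = 1654.1351/31.73 = 52.13 m/s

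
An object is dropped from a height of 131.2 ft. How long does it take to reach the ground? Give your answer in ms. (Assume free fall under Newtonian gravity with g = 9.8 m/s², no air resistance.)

h = 131.2 ft × 0.3048 = 39.9898 m
t = √(2h/g) = √(2 × 39.9898 / 9.8) = 2.85678 s
t = 2.85678 s / 0.001 = 2857 ms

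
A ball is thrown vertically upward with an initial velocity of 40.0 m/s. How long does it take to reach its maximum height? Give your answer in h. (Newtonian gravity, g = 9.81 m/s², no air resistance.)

t_up = v₀ / g = 40.0 / 9.81 = 4.07747 s
t_up = 4.07747 s / 3600.0 = 0.001133 h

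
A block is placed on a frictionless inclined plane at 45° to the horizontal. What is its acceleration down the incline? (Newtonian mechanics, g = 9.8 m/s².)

a = g sin(θ) = 9.8 × sin(45°) = 9.8 × 0.7071 = 6.93 m/s²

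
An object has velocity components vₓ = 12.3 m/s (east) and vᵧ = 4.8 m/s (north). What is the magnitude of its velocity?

|v| = √(vₓ² + vᵧ²) = √(12.3² + 4.8²) = √(174.33) = 13.2 m/s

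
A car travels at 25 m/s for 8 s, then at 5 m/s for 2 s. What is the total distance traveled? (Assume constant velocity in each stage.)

d₁ = v₁t₁ = 25 × 8 = 200 m
d₂ = v₂t₂ = 5 × 2 = 10 m
d_total = 200 + 10 = 210 m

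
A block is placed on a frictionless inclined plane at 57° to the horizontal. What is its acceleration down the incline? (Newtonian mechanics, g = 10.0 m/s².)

a = g sin(θ) = 10.0 × sin(57°) = 10.0 × 0.8387 = 8.39 m/s²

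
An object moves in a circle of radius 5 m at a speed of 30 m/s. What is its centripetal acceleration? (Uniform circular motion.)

a_c = v²/r = 30²/5 = 900/5 = 180.0 m/s²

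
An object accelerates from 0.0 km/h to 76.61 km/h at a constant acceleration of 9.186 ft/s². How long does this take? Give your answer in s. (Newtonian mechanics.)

v₀ = 0.0 km/h × 0.2777777777777778 = 0.0 m/s
v = 76.61 km/h × 0.2777777777777778 = 21.28056 m/s
a = 9.186 ft/s² × 0.3048 = 2.799893 m/s²
t = (v - v₀) / a = (21.28056 - 0.0) / 2.799893 = 7.6 s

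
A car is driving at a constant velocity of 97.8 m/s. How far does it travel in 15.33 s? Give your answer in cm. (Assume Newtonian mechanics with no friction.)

d = v × t = 97.8 × 15.33 = 1499.27 m
d = 1499.27 m / 0.01 = 149900 cm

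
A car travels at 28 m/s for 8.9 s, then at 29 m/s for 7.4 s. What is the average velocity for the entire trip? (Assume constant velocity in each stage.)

d₁ = v₁t₁ = 28 × 8.9 = 249.2 m
d₂ = v₂t₂ = 29 × 7.4 = 214.6 m
d_total = 463.8 m, t_total = 16.3 s
v_avg = d_total/t_total = 463.8/16.3 = 28.45 m/s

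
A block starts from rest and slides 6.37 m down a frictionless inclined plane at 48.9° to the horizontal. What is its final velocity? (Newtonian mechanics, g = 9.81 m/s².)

a = g sin(θ) = 9.81 × sin(48.9°) = 7.3925 m/s²
v = √(2ad) = √(2 × 7.3925 × 6.37) = 9.7 m/s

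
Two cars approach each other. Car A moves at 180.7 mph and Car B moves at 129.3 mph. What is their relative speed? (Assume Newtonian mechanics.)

v_rel = v_A + v_B = 180.7 + 129.3 = 310.0 mph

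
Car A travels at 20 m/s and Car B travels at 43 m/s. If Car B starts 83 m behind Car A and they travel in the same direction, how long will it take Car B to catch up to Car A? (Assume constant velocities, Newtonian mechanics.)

Relative speed: v_rel = 43 - 20 = 23 m/s
Time to catch: t = d₀/v_rel = 83/23 = 3.61 s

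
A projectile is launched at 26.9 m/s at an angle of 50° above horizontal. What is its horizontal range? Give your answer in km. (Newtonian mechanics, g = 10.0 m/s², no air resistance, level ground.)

R = v₀² × sin(2θ) / g = 26.9² × sin(2 × 50°) / 10.0 = 723.61 × 0.984808 / 10.0 = 71.2617 m
R = 71.2617 m / 1000.0 = 0.07126 km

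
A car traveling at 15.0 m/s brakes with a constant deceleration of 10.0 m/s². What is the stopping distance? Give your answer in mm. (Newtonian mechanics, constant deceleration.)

d = v₀² / (2a) = 15.0² / (2 × 10.0) = 225.0 / 20.0 = 11.25 m
d = 11.25 m / 0.001 = 11250 mm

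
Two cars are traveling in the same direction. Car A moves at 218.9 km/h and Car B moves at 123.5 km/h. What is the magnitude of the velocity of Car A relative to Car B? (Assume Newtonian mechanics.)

v_rel = |v_A - v_B| = |218.9 - 123.5| = 95.4 km/h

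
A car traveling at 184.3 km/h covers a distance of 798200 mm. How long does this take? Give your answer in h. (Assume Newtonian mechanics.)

d = 798200 mm × 0.001 = 798.2 m
v = 184.3 km/h × 0.2777777777777778 = 51.1944 m/s
t = d / v = 798.2 / 51.1944 = 15.5915 s
t = 15.5915 s / 3600.0 = 0.004331 h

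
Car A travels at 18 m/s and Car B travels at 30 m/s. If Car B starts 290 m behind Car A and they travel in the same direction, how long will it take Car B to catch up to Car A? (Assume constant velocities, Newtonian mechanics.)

Relative speed: v_rel = 30 - 18 = 12 m/s
Time to catch: t = d₀/v_rel = 290/12 = 24.17 s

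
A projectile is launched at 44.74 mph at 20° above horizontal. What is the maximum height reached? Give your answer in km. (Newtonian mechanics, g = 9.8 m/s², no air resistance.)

v₀ = 44.74 mph × 0.44704 = 20.0006 m/s
H = v₀² × sin²(θ) / (2g) = 20.0006² × sin(20°)² / (2 × 9.8) = 400.024 × 0.116978 / 19.6 = 2.38745 m
H = 2.38745 m / 1000.0 = 0.002387 km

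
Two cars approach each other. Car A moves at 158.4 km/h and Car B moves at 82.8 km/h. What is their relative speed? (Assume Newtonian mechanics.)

v_rel = v_A + v_B = 158.4 + 82.8 = 241.2 km/h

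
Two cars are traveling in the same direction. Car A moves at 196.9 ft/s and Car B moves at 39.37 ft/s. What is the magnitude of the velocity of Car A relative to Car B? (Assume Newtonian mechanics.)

v_rel = |v_A - v_B| = |196.9 - 39.37| = 157.53 ft/s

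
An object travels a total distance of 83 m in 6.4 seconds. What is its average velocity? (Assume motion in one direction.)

v_avg = Δd / Δt = 83 / 6.4 = 12.97 m/s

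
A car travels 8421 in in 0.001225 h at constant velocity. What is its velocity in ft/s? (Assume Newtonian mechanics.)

d = 8421 in × 0.0254 = 213.893 m
t = 0.001225 h × 3600.0 = 4.41 s
v = d / t = 213.893 / 4.41 = 48.5018 m/s
v = 48.5018 m/s / 0.3048 = 159.1 ft/s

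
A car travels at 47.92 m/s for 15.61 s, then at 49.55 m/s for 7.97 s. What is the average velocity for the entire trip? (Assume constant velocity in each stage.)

d₁ = v₁t₁ = 47.92 × 15.61 = 748.0312 m
d₂ = v₂t₂ = 49.55 × 7.97 = 394.9135 m
d_total = 1142.9447 m, t_total = 23.58 s
v_avg = d_total/t_total = 1142.9447/23.58 = 48.47 m/s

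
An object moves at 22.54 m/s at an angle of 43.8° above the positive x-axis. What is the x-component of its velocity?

vₓ = v cos(θ) = 22.54 × cos(43.8°) = 16.27 m/s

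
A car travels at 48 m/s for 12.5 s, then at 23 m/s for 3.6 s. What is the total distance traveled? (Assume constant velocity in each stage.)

d₁ = v₁t₁ = 48 × 12.5 = 600.0 m
d₂ = v₂t₂ = 23 × 3.6 = 82.8 m
d_total = 600.0 + 82.8 = 682.8 m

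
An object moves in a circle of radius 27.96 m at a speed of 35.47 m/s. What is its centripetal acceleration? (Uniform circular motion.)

a_c = v²/r = 35.47²/27.96 = 1258.1209/27.96 = 45.0 m/s²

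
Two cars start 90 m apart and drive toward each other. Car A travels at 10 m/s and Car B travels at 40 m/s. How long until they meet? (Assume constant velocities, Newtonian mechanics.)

Combined speed: v_combined = 10 + 40 = 50 m/s
Time to meet: t = d/v_combined = 90/50 = 1.8 s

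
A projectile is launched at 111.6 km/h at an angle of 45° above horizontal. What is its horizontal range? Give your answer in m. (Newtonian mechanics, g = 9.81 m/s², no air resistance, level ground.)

v₀ = 111.6 km/h × 0.2777777777777778 = 31.0 m/s
R = v₀² × sin(2θ) / g = 31.0² × sin(2 × 45°) / 9.81 = 961.0 × 1.0 / 9.81 = 97.96 m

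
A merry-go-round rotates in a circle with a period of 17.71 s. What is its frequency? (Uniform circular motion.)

f = 1/T = 1/17.71 = 0.0565 Hz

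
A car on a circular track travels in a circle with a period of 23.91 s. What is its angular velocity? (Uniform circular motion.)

ω = 2π/T = 2π/23.91 = 0.2628 rad/s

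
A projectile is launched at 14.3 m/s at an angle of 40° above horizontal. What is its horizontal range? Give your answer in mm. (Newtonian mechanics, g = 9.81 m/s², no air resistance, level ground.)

R = v₀² × sin(2θ) / g = 14.3² × sin(2 × 40°) / 9.81 = 204.49 × 0.984808 / 9.81 = 20.5284 m
R = 20.5284 m / 0.001 = 20530 mm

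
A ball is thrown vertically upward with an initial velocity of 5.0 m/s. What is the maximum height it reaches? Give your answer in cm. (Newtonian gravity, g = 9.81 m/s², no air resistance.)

h_max = v₀² / (2g) = 5.0² / (2 × 9.81) = 25.0 / 19.62 = 1.27421 m
h_max = 1.27421 m / 0.01 = 127.4 cm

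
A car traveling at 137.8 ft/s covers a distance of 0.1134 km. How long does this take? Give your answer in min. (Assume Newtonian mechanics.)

d = 0.1134 km × 1000.0 = 113.4 m
v = 137.8 ft/s × 0.3048 = 42.0014 m/s
t = d / v = 113.4 / 42.0014 = 2.69991 s
t = 2.69991 s / 60.0 = 0.045 min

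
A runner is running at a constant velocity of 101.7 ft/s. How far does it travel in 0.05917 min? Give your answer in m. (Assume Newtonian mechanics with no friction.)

v = 101.7 ft/s × 0.3048 = 30.9982 m/s
t = 0.05917 min × 60.0 = 3.5502 s
d = v × t = 30.9982 × 3.5502 = 110.0 m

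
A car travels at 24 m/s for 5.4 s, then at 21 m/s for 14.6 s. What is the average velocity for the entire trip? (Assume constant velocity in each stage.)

d₁ = v₁t₁ = 24 × 5.4 = 129.6 m
d₂ = v₂t₂ = 21 × 14.6 = 306.6 m
d_total = 436.2 m, t_total = 20.0 s
v_avg = d_total/t_total = 436.2/20.0 = 21.81 m/s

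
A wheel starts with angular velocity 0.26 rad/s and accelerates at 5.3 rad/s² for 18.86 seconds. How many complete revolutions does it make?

θ = ω₀t + ½αt² = 0.26×18.86 + ½×5.3×18.86² = 947.50754 rad
Total revolutions = θ/(2π) = 947.50754/(2π) = 150.8
Complete revolutions = ⌊150.8⌋ = 150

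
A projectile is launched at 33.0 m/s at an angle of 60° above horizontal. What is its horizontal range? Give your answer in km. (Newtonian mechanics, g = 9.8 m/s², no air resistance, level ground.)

R = v₀² × sin(2θ) / g = 33.0² × sin(2 × 60°) / 9.8 = 1089.0 × 0.866025 / 9.8 = 96.2348 m
R = 96.2348 m / 1000.0 = 0.09623 km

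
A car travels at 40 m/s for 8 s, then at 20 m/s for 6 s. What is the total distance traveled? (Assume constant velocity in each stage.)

d₁ = v₁t₁ = 40 × 8 = 320 m
d₂ = v₂t₂ = 20 × 6 = 120 m
d_total = 320 + 120 = 440 m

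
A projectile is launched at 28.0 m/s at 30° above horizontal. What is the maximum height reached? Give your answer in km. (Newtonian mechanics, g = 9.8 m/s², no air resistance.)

H = v₀² × sin²(θ) / (2g) = 28.0² × sin(30°)² / (2 × 9.8) = 784.0 × 0.25 / 19.6 = 10.0 m
H = 10.0 m / 1000.0 = 0.01 km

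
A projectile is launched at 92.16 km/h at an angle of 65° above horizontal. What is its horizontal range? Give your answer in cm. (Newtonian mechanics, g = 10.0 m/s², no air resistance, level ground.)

v₀ = 92.16 km/h × 0.2777777777777778 = 25.6 m/s
R = v₀² × sin(2θ) / g = 25.6² × sin(2 × 65°) / 10.0 = 655.36 × 0.766044 / 10.0 = 50.2035 m
R = 50.2035 m / 0.01 = 5020 cm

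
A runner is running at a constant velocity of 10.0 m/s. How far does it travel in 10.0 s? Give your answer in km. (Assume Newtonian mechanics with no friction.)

d = v × t = 10.0 × 10.0 = 100.0 m
d = 100.0 m / 1000.0 = 0.1 km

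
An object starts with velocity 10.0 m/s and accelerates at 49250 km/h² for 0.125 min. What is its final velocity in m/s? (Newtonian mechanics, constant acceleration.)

a = 49250 km/h² × 7.716049382716049e-05 = 3.80015 m/s²
t = 0.125 min × 60.0 = 7.5 s
v = v₀ + a × t = 10.0 + 3.80015 × 7.5 = 38.5 m/s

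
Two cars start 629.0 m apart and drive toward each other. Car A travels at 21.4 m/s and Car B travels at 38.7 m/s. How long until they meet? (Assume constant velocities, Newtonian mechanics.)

Combined speed: v_combined = 21.4 + 38.7 = 60.1 m/s
Time to meet: t = d/v_combined = 629.0/60.1 = 10.47 s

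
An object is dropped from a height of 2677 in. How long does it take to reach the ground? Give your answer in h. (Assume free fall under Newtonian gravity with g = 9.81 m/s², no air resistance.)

h = 2677 in × 0.0254 = 67.9958 m
t = √(2h/g) = √(2 × 67.9958 / 9.81) = 3.72324 s
t = 3.72324 s / 3600.0 = 0.001034 h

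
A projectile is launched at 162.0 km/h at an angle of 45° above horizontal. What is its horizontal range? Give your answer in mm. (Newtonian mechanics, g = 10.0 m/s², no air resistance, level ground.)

v₀ = 162.0 km/h × 0.2777777777777778 = 45.0 m/s
R = v₀² × sin(2θ) / g = 45.0² × sin(2 × 45°) / 10.0 = 2025.0 × 1.0 / 10.0 = 202.5 m
R = 202.5 m / 0.001 = 202500 mm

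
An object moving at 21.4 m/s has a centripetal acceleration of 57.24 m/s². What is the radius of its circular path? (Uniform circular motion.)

r = v²/a_c = 21.4²/57.24 = 8.0 m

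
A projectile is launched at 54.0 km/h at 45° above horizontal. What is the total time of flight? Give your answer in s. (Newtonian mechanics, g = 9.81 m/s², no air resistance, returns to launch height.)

v₀ = 54.0 km/h × 0.2777777777777778 = 15.0 m/s
T = 2 × v₀ × sin(θ) / g = 2 × 15.0 × sin(45°) / 9.81 = 2 × 15.0 × 0.707107 / 9.81 = 2.162 s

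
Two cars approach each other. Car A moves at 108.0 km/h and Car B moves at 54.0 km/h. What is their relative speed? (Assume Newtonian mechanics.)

v_rel = v_A + v_B = 108.0 + 54.0 = 162.0 km/h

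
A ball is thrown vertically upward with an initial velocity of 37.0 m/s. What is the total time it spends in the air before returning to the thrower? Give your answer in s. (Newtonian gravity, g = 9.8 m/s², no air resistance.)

t_total = 2 × v₀ / g = 2 × 37.0 / 9.8 = 7.551 s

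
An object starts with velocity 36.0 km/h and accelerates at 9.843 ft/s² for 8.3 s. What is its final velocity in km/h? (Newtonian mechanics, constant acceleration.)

v₀ = 36.0 km/h × 0.2777777777777778 = 10.0 m/s
a = 9.843 ft/s² × 0.3048 = 3.00015 m/s²
v = v₀ + a × t = 10.0 + 3.00015 × 8.3 = 34.9012 m/s
v = 34.9012 m/s / 0.2777777777777778 = 125.6 km/h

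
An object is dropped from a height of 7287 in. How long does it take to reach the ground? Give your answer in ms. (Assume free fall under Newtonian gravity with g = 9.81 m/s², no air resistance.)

h = 7287 in × 0.0254 = 185.09 m
t = √(2h/g) = √(2 × 185.09 / 9.81) = 6.14288 s
t = 6.14288 s / 0.001 = 6143 ms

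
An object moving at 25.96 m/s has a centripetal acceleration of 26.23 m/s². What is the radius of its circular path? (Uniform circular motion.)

r = v²/a_c = 25.96²/26.23 = 25.69 m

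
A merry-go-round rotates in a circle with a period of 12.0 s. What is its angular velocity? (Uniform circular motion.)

ω = 2π/T = 2π/12.0 = 0.5236 rad/s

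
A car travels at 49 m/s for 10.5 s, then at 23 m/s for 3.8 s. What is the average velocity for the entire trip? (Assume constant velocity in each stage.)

d₁ = v₁t₁ = 49 × 10.5 = 514.5 m
d₂ = v₂t₂ = 23 × 3.8 = 87.4 m
d_total = 601.9 m, t_total = 14.3 s
v_avg = d_total/t_total = 601.9/14.3 = 42.09 m/s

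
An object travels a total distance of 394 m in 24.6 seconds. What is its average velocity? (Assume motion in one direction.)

v_avg = Δd / Δt = 394 / 24.6 = 16.02 m/s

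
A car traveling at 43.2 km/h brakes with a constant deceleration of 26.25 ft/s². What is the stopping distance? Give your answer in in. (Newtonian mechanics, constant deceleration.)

v₀ = 43.2 km/h × 0.2777777777777778 = 12.0 m/s
a = 26.25 ft/s² × 0.3048 = 8.001 m/s²
d = v₀² / (2a) = 12.0² / (2 × 8.001) = 144.0 / 16.002 = 8.99888 m
d = 8.99888 m / 0.0254 = 354.3 in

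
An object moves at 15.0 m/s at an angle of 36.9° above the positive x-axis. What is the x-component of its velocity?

vₓ = v cos(θ) = 15.0 × cos(36.9°) = 12.0 m/s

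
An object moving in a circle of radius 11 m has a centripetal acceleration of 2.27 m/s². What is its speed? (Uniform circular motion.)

v = √(a_c × r) = √(2.27 × 11) = 5.0 m/s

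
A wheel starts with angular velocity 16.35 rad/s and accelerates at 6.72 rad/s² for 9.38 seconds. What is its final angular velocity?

ω = ω₀ + αt = 16.35 + 6.72 × 9.38 = 79.38 rad/s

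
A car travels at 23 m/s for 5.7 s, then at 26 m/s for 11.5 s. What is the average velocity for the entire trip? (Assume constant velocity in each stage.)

d₁ = v₁t₁ = 23 × 5.7 = 131.1 m
d₂ = v₂t₂ = 26 × 11.5 = 299.0 m
d_total = 430.1 m, t_total = 17.2 s
v_avg = d_total/t_total = 430.1/17.2 = 25.01 m/s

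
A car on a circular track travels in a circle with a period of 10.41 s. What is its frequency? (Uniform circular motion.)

f = 1/T = 1/10.41 = 0.0961 Hz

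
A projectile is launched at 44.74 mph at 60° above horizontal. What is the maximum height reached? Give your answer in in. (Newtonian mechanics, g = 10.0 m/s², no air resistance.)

v₀ = 44.74 mph × 0.44704 = 20.0006 m/s
H = v₀² × sin²(θ) / (2g) = 20.0006² × sin(60°)² / (2 × 10.0) = 400.024 × 0.75 / 20.0 = 15.0009 m
H = 15.0009 m / 0.0254 = 590.6 in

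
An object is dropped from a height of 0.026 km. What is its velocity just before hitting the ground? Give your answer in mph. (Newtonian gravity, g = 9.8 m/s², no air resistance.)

h = 0.026 km × 1000.0 = 26.0 m
v = √(2gh) = √(2 × 9.8 × 26.0) = 22.5743 m/s
v = 22.5743 m/s / 0.44704 = 50.5 mph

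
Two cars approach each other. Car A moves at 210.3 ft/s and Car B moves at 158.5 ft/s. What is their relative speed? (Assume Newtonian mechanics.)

v_rel = v_A + v_B = 210.3 + 158.5 = 368.8 ft/s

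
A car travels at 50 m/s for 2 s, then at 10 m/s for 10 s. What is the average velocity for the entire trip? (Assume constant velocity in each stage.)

d₁ = v₁t₁ = 50 × 2 = 100 m
d₂ = v₂t₂ = 10 × 10 = 100 m
d_total = 200 m, t_total = 12 s
v_avg = d_total/t_total = 200/12 = 16.67 m/s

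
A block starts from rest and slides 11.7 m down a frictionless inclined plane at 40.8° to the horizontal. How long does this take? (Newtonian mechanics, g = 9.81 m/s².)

a = g sin(θ) = 9.81 × sin(40.8°) = 6.4101 m/s²
t = √(2d/a) = √(2 × 11.7 / 6.4101) = 1.91 s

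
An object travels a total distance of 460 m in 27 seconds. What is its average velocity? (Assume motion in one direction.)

v_avg = Δd / Δt = 460 / 27 = 17.04 m/s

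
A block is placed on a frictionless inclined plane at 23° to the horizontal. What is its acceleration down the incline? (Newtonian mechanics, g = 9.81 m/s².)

a = g sin(θ) = 9.81 × sin(23°) = 9.81 × 0.3907 = 3.83 m/s²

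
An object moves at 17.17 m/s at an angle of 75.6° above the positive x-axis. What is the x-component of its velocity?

vₓ = v cos(θ) = 17.17 × cos(75.6°) = 4.27 m/s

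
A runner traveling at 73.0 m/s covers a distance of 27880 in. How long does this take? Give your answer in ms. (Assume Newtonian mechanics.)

d = 27880 in × 0.0254 = 708.152 m
t = d / v = 708.152 / 73.0 = 9.70071 s
t = 9.70071 s / 0.001 = 9701 ms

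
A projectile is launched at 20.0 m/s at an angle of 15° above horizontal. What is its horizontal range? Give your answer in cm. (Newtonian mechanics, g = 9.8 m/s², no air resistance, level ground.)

R = v₀² × sin(2θ) / g = 20.0² × sin(2 × 15°) / 9.8 = 400.0 × 0.5 / 9.8 = 20.4082 m
R = 20.4082 m / 0.01 = 2041 cm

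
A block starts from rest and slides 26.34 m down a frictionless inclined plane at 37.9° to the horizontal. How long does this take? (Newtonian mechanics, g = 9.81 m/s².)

a = g sin(θ) = 9.81 × sin(37.9°) = 6.0261 m/s²
t = √(2d/a) = √(2 × 26.34 / 6.0261) = 2.96 s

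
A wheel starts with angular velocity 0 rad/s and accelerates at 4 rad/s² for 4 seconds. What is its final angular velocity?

ω = ω₀ + αt = 0 + 4 × 4 = 16 rad/s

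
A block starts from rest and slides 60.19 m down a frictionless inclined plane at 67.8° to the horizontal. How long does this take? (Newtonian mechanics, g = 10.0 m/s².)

a = g sin(θ) = 10.0 × sin(67.8°) = 9.2587 m/s²
t = √(2d/a) = √(2 × 60.19 / 9.2587) = 3.61 s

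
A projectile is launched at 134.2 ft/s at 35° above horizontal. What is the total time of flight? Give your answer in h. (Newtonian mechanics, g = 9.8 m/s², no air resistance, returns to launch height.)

v₀ = 134.2 ft/s × 0.3048 = 40.9042 m/s
T = 2 × v₀ × sin(θ) / g = 2 × 40.9042 × sin(35°) / 9.8 = 2 × 40.9042 × 0.573576 / 9.8 = 4.7881 s
T = 4.7881 s / 3600.0 = 0.00133 h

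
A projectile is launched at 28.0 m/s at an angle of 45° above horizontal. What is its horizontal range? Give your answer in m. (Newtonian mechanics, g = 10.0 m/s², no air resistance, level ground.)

R = v₀² × sin(2θ) / g = 28.0² × sin(2 × 45°) / 10.0 = 784.0 × 1.0 / 10.0 = 78.4 m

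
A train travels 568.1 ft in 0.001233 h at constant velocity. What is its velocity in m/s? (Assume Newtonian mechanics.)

d = 568.1 ft × 0.3048 = 173.157 m
t = 0.001233 h × 3600.0 = 4.4388 s
v = d / t = 173.157 / 4.4388 = 39.01 m/s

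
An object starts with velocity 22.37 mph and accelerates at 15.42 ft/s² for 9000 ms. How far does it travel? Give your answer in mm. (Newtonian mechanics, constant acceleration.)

v₀ = 22.37 mph × 0.44704 = 10.0003 m/s
a = 15.42 ft/s² × 0.3048 = 4.70002 m/s²
t = 9000 ms × 0.001 = 9.0 s
d = v₀ × t + ½ × a × t² = 10.0003 × 9.0 + 0.5 × 4.70002 × 9.0² = 280.354 m
d = 280.354 m / 0.001 = 280400 mm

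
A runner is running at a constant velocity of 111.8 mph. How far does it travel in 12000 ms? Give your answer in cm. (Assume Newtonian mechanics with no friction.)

v = 111.8 mph × 0.44704 = 49.9791 m/s
t = 12000 ms × 0.001 = 12.0 s
d = v × t = 49.9791 × 12.0 = 599.749 m
d = 599.749 m / 0.01 = 59970 cm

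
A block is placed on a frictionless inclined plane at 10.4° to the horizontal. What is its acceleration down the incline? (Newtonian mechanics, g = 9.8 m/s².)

a = g sin(θ) = 9.8 × sin(10.4°) = 9.8 × 0.1805 = 1.77 m/s²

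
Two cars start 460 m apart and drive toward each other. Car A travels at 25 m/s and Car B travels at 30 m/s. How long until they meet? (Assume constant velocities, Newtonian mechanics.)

Combined speed: v_combined = 25 + 30 = 55 m/s
Time to meet: t = d/v_combined = 460/55 = 8.36 s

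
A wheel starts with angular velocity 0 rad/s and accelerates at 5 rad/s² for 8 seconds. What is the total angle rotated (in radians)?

θ = ω₀t + ½αt² = 0×8 + ½×5×8² = 160.0 rad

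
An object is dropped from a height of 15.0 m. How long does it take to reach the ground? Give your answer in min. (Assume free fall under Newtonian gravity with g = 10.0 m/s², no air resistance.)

t = √(2h/g) = √(2 × 15.0 / 10.0) = 1.73205 s
t = 1.73205 s / 60.0 = 0.02887 min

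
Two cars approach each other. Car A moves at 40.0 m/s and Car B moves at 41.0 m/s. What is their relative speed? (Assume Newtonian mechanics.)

v_rel = v_A + v_B = 40.0 + 41.0 = 81.0 m/s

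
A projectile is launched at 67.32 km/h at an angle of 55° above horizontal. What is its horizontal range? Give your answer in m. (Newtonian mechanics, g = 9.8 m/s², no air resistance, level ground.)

v₀ = 67.32 km/h × 0.2777777777777778 = 18.7 m/s
R = v₀² × sin(2θ) / g = 18.7² × sin(2 × 55°) / 9.8 = 349.69 × 0.939693 / 9.8 = 33.53 m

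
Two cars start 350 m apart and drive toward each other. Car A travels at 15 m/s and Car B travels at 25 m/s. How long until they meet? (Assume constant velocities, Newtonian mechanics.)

Combined speed: v_combined = 15 + 25 = 40 m/s
Time to meet: t = d/v_combined = 350/40 = 8.75 s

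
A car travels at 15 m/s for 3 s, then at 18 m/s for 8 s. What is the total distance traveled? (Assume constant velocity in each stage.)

d₁ = v₁t₁ = 15 × 3 = 45 m
d₂ = v₂t₂ = 18 × 8 = 144 m
d_total = 45 + 144 = 189 m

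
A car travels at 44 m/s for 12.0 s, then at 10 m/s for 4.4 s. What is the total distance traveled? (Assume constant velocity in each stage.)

d₁ = v₁t₁ = 44 × 12.0 = 528.0 m
d₂ = v₂t₂ = 10 × 4.4 = 44.0 m
d_total = 528.0 + 44.0 = 572.0 m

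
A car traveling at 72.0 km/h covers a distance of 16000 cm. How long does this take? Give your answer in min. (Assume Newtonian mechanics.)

d = 16000 cm × 0.01 = 160.0 m
v = 72.0 km/h × 0.2777777777777778 = 20.0 m/s
t = d / v = 160.0 / 20.0 = 8.0 s
t = 8.0 s / 60.0 = 0.1333 min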